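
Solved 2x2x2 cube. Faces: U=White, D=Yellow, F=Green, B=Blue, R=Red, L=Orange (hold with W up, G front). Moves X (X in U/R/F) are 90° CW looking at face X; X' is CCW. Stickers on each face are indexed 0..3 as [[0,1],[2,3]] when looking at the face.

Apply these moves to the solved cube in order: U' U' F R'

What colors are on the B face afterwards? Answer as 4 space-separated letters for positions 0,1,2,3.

Answer: Y G O B

Derivation:
After move 1 (U'): U=WWWW F=OOGG R=GGRR B=RRBB L=BBOO
After move 2 (U'): U=WWWW F=BBGG R=OORR B=GGBB L=RROO
After move 3 (F): F=GBGB U=WWOR R=WOWR D=ROYY L=RYOY
After move 4 (R'): R=ORWW U=WBOG F=GWGR D=RBYB B=YGOB
Query: B face = YGOB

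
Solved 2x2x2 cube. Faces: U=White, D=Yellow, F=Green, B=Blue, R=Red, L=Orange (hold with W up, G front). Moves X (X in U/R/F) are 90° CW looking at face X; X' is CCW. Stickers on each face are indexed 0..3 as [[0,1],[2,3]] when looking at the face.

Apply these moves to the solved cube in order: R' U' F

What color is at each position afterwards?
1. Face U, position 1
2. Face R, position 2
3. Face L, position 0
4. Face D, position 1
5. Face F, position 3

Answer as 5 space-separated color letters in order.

Answer: B W Y G O

Derivation:
After move 1 (R'): R=RRRR U=WBWB F=GWGW D=YGYG B=YBYB
After move 2 (U'): U=BBWW F=OOGW R=GWRR B=RRYB L=YBOO
After move 3 (F): F=GOWO U=BBOB R=WWWR D=RGYG L=YYOG
Query 1: U[1] = B
Query 2: R[2] = W
Query 3: L[0] = Y
Query 4: D[1] = G
Query 5: F[3] = O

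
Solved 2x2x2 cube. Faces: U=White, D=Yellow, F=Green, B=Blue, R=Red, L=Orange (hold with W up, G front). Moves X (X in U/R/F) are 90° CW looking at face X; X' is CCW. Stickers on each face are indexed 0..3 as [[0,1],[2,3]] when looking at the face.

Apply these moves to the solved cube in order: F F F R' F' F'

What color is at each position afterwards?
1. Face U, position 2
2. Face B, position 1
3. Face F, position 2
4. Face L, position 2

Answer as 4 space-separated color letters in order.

After move 1 (F): F=GGGG U=WWOO R=WRWR D=RRYY L=OYOY
After move 2 (F): F=GGGG U=WWYY R=OROR D=WWYY L=OROR
After move 3 (F): F=GGGG U=WWRR R=YRYR D=OOYY L=OWOW
After move 4 (R'): R=RRYY U=WBRB F=GWGR D=OGYG B=YBOB
After move 5 (F'): F=WRGG U=WBRY R=GROY D=WWYG L=OBOR
After move 6 (F'): F=RGWG U=WBGO R=WRWY D=BRYG L=OYOR
Query 1: U[2] = G
Query 2: B[1] = B
Query 3: F[2] = W
Query 4: L[2] = O

Answer: G B W O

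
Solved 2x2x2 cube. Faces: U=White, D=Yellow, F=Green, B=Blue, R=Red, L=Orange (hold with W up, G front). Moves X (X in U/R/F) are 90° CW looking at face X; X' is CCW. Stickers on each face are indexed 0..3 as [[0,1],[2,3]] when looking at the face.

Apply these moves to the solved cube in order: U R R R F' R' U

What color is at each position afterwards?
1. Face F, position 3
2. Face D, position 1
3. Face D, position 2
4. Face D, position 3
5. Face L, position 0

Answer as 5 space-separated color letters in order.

After move 1 (U): U=WWWW F=RRGG R=BBRR B=OOBB L=GGOO
After move 2 (R): R=RBRB U=WRWG F=RYGY D=YBYO B=WOWB
After move 3 (R): R=RRBB U=WYWY F=RBGO D=YWYW B=GORB
After move 4 (R): R=BRBR U=WBWO F=RWGW D=YRYG B=YOYB
After move 5 (F'): F=WWRG U=WBBB R=RRYR D=GOYG L=GOOW
After move 6 (R'): R=RRRY U=WYBY F=WBRB D=GWYG B=GOOB
After move 7 (U): U=BWYY F=RRRB R=GORY B=GOOB L=WBOW
Query 1: F[3] = B
Query 2: D[1] = W
Query 3: D[2] = Y
Query 4: D[3] = G
Query 5: L[0] = W

Answer: B W Y G W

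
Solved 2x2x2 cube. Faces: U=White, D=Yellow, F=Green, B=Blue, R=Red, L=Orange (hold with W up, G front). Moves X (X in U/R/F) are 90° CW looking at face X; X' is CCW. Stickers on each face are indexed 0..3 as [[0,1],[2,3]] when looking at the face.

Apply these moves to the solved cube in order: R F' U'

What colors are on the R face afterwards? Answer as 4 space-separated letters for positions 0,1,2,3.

After move 1 (R): R=RRRR U=WGWG F=GYGY D=YBYB B=WBWB
After move 2 (F'): F=YYGG U=WGRR R=BRYR D=OOYB L=OGOW
After move 3 (U'): U=GRWR F=OGGG R=YYYR B=BRWB L=WBOW
Query: R face = YYYR

Answer: Y Y Y R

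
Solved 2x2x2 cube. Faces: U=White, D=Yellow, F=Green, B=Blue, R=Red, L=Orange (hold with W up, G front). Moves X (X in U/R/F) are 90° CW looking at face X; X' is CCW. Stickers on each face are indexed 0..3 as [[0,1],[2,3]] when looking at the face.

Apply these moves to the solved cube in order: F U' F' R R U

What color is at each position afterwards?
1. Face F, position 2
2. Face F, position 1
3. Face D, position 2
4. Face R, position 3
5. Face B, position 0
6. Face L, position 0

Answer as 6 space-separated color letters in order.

After move 1 (F): F=GGGG U=WWOO R=WRWR D=RRYY L=OYOY
After move 2 (U'): U=WOWO F=OYGG R=GGWR B=WRBB L=BBOY
After move 3 (F'): F=YGOG U=WOGW R=RGRR D=BYYY L=BOOW
After move 4 (R): R=RRRG U=WGGG F=YYOY D=BBYW B=WROB
After move 5 (R): R=RRGR U=WYGY F=YBOW D=BOYW B=GRGB
After move 6 (U): U=GWYY F=RROW R=GRGR B=BOGB L=YBOW
Query 1: F[2] = O
Query 2: F[1] = R
Query 3: D[2] = Y
Query 4: R[3] = R
Query 5: B[0] = B
Query 6: L[0] = Y

Answer: O R Y R B Y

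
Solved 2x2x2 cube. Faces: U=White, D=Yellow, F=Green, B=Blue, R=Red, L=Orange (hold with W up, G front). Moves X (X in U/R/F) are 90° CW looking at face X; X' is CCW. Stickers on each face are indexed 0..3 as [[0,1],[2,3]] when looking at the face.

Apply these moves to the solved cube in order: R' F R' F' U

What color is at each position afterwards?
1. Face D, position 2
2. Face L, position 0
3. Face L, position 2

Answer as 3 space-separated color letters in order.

Answer: Y B O

Derivation:
After move 1 (R'): R=RRRR U=WBWB F=GWGW D=YGYG B=YBYB
After move 2 (F): F=GGWW U=WBOO R=WRBR D=RRYG L=OYOG
After move 3 (R'): R=RRWB U=WYOY F=GBWO D=RGYW B=GBRB
After move 4 (F'): F=BOGW U=WYRW R=GRRB D=YGYW L=OYOO
After move 5 (U): U=RWWY F=GRGW R=GBRB B=OYRB L=BOOO
Query 1: D[2] = Y
Query 2: L[0] = B
Query 3: L[2] = O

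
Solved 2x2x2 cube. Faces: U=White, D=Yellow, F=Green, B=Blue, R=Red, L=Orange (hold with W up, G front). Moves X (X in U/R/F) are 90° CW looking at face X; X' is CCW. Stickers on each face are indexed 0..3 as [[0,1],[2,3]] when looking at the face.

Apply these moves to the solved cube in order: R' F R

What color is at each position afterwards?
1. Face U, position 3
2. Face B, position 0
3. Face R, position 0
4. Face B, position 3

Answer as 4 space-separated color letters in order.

After move 1 (R'): R=RRRR U=WBWB F=GWGW D=YGYG B=YBYB
After move 2 (F): F=GGWW U=WBOO R=WRBR D=RRYG L=OYOG
After move 3 (R): R=BWRR U=WGOW F=GRWG D=RYYY B=OBBB
Query 1: U[3] = W
Query 2: B[0] = O
Query 3: R[0] = B
Query 4: B[3] = B

Answer: W O B B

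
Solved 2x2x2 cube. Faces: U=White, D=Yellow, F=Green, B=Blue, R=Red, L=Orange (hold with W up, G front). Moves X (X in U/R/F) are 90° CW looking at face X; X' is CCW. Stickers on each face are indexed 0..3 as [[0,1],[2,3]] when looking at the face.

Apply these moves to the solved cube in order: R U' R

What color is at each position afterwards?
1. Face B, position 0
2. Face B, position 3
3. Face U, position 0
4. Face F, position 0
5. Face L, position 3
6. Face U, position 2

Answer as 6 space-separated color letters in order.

Answer: W B G O O W

Derivation:
After move 1 (R): R=RRRR U=WGWG F=GYGY D=YBYB B=WBWB
After move 2 (U'): U=GGWW F=OOGY R=GYRR B=RRWB L=WBOO
After move 3 (R): R=RGRY U=GOWY F=OBGB D=YWYR B=WRGB
Query 1: B[0] = W
Query 2: B[3] = B
Query 3: U[0] = G
Query 4: F[0] = O
Query 5: L[3] = O
Query 6: U[2] = W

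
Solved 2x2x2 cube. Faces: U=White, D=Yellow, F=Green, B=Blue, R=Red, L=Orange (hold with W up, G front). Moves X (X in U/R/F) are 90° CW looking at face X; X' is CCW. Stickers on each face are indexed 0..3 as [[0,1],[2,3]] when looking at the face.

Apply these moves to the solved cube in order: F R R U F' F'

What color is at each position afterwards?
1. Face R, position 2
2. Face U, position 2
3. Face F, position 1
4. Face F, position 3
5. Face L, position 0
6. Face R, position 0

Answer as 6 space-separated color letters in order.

After move 1 (F): F=GGGG U=WWOO R=WRWR D=RRYY L=OYOY
After move 2 (R): R=WWRR U=WGOG F=GRGY D=RBYB B=OBWB
After move 3 (R): R=RWRW U=WROY F=GBGB D=RWYO B=GBGB
After move 4 (U): U=OWYR F=RWGB R=GBRW B=OYGB L=GBOY
After move 5 (F'): F=WBRG U=OWGR R=WBRW D=BYYO L=GROY
After move 6 (F'): F=BGWR U=OWWR R=YBBW D=RYYO L=GROG
Query 1: R[2] = B
Query 2: U[2] = W
Query 3: F[1] = G
Query 4: F[3] = R
Query 5: L[0] = G
Query 6: R[0] = Y

Answer: B W G R G Y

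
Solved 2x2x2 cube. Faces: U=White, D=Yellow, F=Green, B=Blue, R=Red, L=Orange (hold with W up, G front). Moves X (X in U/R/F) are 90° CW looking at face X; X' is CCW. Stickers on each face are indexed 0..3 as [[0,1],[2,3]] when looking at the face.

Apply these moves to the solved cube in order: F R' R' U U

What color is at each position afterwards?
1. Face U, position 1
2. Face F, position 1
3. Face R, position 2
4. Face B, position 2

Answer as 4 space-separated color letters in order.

After move 1 (F): F=GGGG U=WWOO R=WRWR D=RRYY L=OYOY
After move 2 (R'): R=RRWW U=WBOB F=GWGO D=RGYG B=YBRB
After move 3 (R'): R=RWRW U=WROY F=GBGB D=RWYO B=GBGB
After move 4 (U): U=OWYR F=RWGB R=GBRW B=OYGB L=GBOY
After move 5 (U): U=YORW F=GBGB R=OYRW B=GBGB L=RWOY
Query 1: U[1] = O
Query 2: F[1] = B
Query 3: R[2] = R
Query 4: B[2] = G

Answer: O B R G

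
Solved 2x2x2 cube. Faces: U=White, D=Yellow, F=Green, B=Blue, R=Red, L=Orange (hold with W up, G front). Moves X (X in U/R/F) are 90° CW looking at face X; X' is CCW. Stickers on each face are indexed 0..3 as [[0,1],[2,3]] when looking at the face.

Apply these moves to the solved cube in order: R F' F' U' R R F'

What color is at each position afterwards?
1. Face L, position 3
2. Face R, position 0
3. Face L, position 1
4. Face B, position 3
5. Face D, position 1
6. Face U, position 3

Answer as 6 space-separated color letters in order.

After move 1 (R): R=RRRR U=WGWG F=GYGY D=YBYB B=WBWB
After move 2 (F'): F=YYGG U=WGRR R=BRYR D=OOYB L=OGOW
After move 3 (F'): F=YGYG U=WGBY R=OROR D=GWYB L=OROR
After move 4 (U'): U=GYWB F=ORYG R=YGOR B=ORWB L=WBOR
After move 5 (R): R=OYRG U=GRWG F=OWYB D=GWYO B=BRYB
After move 6 (R): R=ROGY U=GWWB F=OWYO D=GYYB B=GRRB
After move 7 (F'): F=WOOY U=GWRG R=YOGY D=BRYB L=WBOW
Query 1: L[3] = W
Query 2: R[0] = Y
Query 3: L[1] = B
Query 4: B[3] = B
Query 5: D[1] = R
Query 6: U[3] = G

Answer: W Y B B R G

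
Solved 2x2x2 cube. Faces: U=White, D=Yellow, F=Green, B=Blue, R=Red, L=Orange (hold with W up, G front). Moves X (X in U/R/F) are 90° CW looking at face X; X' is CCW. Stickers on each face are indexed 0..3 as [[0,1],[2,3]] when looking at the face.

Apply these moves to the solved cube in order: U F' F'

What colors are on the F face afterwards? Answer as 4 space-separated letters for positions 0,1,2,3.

After move 1 (U): U=WWWW F=RRGG R=BBRR B=OOBB L=GGOO
After move 2 (F'): F=RGRG U=WWBR R=YBYR D=GOYY L=GWOW
After move 3 (F'): F=GGRR U=WWYY R=OBGR D=WWYY L=GROB
Query: F face = GGRR

Answer: G G R R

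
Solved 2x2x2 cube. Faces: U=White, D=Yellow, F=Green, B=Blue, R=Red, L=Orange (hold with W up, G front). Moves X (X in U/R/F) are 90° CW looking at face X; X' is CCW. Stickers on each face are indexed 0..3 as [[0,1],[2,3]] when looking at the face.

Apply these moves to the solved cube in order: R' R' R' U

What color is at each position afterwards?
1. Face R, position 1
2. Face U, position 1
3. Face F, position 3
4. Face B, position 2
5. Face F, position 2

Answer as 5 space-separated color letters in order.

Answer: B W Y W G

Derivation:
After move 1 (R'): R=RRRR U=WBWB F=GWGW D=YGYG B=YBYB
After move 2 (R'): R=RRRR U=WYWY F=GBGB D=YWYW B=GBGB
After move 3 (R'): R=RRRR U=WGWG F=GYGY D=YBYB B=WBWB
After move 4 (U): U=WWGG F=RRGY R=WBRR B=OOWB L=GYOO
Query 1: R[1] = B
Query 2: U[1] = W
Query 3: F[3] = Y
Query 4: B[2] = W
Query 5: F[2] = G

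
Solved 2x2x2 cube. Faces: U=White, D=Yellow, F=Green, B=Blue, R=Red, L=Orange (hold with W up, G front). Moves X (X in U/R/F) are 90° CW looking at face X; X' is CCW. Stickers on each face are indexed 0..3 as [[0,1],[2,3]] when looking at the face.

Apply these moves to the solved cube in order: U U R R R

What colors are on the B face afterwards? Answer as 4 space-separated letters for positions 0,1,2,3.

After move 1 (U): U=WWWW F=RRGG R=BBRR B=OOBB L=GGOO
After move 2 (U): U=WWWW F=BBGG R=OORR B=GGBB L=RROO
After move 3 (R): R=RORO U=WBWG F=BYGY D=YBYG B=WGWB
After move 4 (R): R=RROO U=WYWY F=BBGG D=YWYW B=GGBB
After move 5 (R): R=OROR U=WBWG F=BWGW D=YBYG B=YGYB
Query: B face = YGYB

Answer: Y G Y B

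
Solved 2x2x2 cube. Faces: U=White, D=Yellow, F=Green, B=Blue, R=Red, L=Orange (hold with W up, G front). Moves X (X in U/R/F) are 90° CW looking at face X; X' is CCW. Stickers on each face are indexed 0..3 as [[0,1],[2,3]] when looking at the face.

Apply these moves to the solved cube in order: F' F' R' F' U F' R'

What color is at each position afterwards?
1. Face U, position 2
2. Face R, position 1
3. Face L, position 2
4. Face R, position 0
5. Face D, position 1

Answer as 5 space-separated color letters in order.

After move 1 (F'): F=GGGG U=WWRR R=YRYR D=OOYY L=OWOW
After move 2 (F'): F=GGGG U=WWYY R=OROR D=WWYY L=OROR
After move 3 (R'): R=RROO U=WBYB F=GWGY D=WGYG B=YBWB
After move 4 (F'): F=WYGG U=WBRO R=GRWO D=RRYG L=OBOY
After move 5 (U): U=RWOB F=GRGG R=YBWO B=OBWB L=WYOY
After move 6 (F'): F=RGGG U=RWYW R=RBRO D=YYYG L=WBOO
After move 7 (R'): R=BORR U=RWYO F=RWGW D=YGYG B=GBYB
Query 1: U[2] = Y
Query 2: R[1] = O
Query 3: L[2] = O
Query 4: R[0] = B
Query 5: D[1] = G

Answer: Y O O B G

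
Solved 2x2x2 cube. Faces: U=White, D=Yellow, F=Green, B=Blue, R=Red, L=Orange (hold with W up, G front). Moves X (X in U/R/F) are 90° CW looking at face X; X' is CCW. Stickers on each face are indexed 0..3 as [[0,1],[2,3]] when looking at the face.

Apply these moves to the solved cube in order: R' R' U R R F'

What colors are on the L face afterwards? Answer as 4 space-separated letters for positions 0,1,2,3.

After move 1 (R'): R=RRRR U=WBWB F=GWGW D=YGYG B=YBYB
After move 2 (R'): R=RRRR U=WYWY F=GBGB D=YWYW B=GBGB
After move 3 (U): U=WWYY F=RRGB R=GBRR B=OOGB L=GBOO
After move 4 (R): R=RGRB U=WRYB F=RWGW D=YGYO B=YOWB
After move 5 (R): R=RRBG U=WWYW F=RGGO D=YWYY B=BORB
After move 6 (F'): F=GORG U=WWRB R=WRYG D=BOYY L=GWOY
Query: L face = GWOY

Answer: G W O Y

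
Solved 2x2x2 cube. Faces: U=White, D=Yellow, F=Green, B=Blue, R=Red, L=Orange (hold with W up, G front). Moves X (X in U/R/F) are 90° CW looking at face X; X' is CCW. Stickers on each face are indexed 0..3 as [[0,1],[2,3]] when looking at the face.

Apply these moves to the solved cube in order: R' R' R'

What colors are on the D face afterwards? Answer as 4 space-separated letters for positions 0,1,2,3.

Answer: Y B Y B

Derivation:
After move 1 (R'): R=RRRR U=WBWB F=GWGW D=YGYG B=YBYB
After move 2 (R'): R=RRRR U=WYWY F=GBGB D=YWYW B=GBGB
After move 3 (R'): R=RRRR U=WGWG F=GYGY D=YBYB B=WBWB
Query: D face = YBYB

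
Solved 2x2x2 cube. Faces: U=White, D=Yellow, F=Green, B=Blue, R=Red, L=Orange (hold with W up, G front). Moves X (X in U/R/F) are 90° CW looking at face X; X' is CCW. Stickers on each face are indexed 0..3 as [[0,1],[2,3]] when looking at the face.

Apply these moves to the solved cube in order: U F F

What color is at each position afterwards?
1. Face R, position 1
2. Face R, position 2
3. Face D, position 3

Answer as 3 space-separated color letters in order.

Answer: B G Y

Derivation:
After move 1 (U): U=WWWW F=RRGG R=BBRR B=OOBB L=GGOO
After move 2 (F): F=GRGR U=WWOG R=WBWR D=RBYY L=GYOY
After move 3 (F): F=GGRR U=WWYY R=OBGR D=WWYY L=GROB
Query 1: R[1] = B
Query 2: R[2] = G
Query 3: D[3] = Y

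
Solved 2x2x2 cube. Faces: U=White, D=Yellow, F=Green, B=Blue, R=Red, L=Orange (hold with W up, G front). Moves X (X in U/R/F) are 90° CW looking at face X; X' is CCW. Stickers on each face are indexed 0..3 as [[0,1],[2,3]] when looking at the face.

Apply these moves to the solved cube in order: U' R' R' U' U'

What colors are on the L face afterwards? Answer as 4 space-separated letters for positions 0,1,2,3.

Answer: R R O O

Derivation:
After move 1 (U'): U=WWWW F=OOGG R=GGRR B=RRBB L=BBOO
After move 2 (R'): R=GRGR U=WBWR F=OWGW D=YOYG B=YRYB
After move 3 (R'): R=RRGG U=WYWY F=OBGR D=YWYW B=GROB
After move 4 (U'): U=YYWW F=BBGR R=OBGG B=RROB L=GROO
After move 5 (U'): U=YWYW F=GRGR R=BBGG B=OBOB L=RROO
Query: L face = RROO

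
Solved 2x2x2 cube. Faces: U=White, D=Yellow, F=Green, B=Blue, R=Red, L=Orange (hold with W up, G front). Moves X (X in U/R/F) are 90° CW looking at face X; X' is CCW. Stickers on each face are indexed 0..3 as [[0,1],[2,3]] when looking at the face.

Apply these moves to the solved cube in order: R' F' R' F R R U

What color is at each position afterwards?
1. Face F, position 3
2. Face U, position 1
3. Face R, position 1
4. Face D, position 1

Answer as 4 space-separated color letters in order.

After move 1 (R'): R=RRRR U=WBWB F=GWGW D=YGYG B=YBYB
After move 2 (F'): F=WWGG U=WBRR R=GRYR D=OOYG L=OBOW
After move 3 (R'): R=RRGY U=WYRY F=WBGR D=OWYG B=GBOB
After move 4 (F): F=GWRB U=WYWB R=RRYY D=GRYG L=OOOW
After move 5 (R): R=YRYR U=WWWB F=GRRG D=GOYG B=BBYB
After move 6 (R): R=YYRR U=WRWG F=GORG D=GYYB B=BBWB
After move 7 (U): U=WWGR F=YYRG R=BBRR B=OOWB L=GOOW
Query 1: F[3] = G
Query 2: U[1] = W
Query 3: R[1] = B
Query 4: D[1] = Y

Answer: G W B Y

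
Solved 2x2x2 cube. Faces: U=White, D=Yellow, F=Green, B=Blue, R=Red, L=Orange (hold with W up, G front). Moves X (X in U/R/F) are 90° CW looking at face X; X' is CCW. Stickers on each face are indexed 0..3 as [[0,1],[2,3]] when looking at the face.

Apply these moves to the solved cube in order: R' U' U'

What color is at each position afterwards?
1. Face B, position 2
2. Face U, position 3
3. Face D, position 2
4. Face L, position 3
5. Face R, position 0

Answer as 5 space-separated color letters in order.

Answer: Y W Y O O

Derivation:
After move 1 (R'): R=RRRR U=WBWB F=GWGW D=YGYG B=YBYB
After move 2 (U'): U=BBWW F=OOGW R=GWRR B=RRYB L=YBOO
After move 3 (U'): U=BWBW F=YBGW R=OORR B=GWYB L=RROO
Query 1: B[2] = Y
Query 2: U[3] = W
Query 3: D[2] = Y
Query 4: L[3] = O
Query 5: R[0] = O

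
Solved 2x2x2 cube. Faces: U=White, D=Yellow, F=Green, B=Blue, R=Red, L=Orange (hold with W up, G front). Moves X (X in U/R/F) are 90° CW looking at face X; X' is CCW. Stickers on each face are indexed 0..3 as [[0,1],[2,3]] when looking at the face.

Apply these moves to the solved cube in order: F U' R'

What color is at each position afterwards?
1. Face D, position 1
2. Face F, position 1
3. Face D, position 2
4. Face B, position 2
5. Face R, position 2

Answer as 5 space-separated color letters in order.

After move 1 (F): F=GGGG U=WWOO R=WRWR D=RRYY L=OYOY
After move 2 (U'): U=WOWO F=OYGG R=GGWR B=WRBB L=BBOY
After move 3 (R'): R=GRGW U=WBWW F=OOGO D=RYYG B=YRRB
Query 1: D[1] = Y
Query 2: F[1] = O
Query 3: D[2] = Y
Query 4: B[2] = R
Query 5: R[2] = G

Answer: Y O Y R G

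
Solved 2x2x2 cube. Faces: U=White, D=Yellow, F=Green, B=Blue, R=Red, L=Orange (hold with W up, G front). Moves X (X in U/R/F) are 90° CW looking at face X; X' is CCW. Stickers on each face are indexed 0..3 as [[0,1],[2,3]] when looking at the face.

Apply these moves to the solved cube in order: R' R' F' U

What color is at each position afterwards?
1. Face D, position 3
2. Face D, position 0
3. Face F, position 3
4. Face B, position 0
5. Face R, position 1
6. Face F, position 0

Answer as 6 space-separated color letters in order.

Answer: W O G O B W

Derivation:
After move 1 (R'): R=RRRR U=WBWB F=GWGW D=YGYG B=YBYB
After move 2 (R'): R=RRRR U=WYWY F=GBGB D=YWYW B=GBGB
After move 3 (F'): F=BBGG U=WYRR R=WRYR D=OOYW L=OYOW
After move 4 (U): U=RWRY F=WRGG R=GBYR B=OYGB L=BBOW
Query 1: D[3] = W
Query 2: D[0] = O
Query 3: F[3] = G
Query 4: B[0] = O
Query 5: R[1] = B
Query 6: F[0] = W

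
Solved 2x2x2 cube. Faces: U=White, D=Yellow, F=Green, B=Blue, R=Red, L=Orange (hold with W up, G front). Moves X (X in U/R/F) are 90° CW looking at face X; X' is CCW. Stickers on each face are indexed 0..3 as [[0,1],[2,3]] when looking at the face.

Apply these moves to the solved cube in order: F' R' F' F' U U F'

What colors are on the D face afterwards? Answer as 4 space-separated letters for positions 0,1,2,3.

After move 1 (F'): F=GGGG U=WWRR R=YRYR D=OOYY L=OWOW
After move 2 (R'): R=RRYY U=WBRB F=GWGR D=OGYG B=YBOB
After move 3 (F'): F=WRGG U=WBRY R=GROY D=WWYG L=OBOR
After move 4 (F'): F=RGWG U=WBGO R=WRWY D=BRYG L=OYOR
After move 5 (U): U=GWOB F=WRWG R=YBWY B=OYOB L=RGOR
After move 6 (U): U=OGBW F=YBWG R=OYWY B=RGOB L=WROR
After move 7 (F'): F=BGYW U=OGOW R=RYBY D=RRYG L=WWOB
Query: D face = RRYG

Answer: R R Y G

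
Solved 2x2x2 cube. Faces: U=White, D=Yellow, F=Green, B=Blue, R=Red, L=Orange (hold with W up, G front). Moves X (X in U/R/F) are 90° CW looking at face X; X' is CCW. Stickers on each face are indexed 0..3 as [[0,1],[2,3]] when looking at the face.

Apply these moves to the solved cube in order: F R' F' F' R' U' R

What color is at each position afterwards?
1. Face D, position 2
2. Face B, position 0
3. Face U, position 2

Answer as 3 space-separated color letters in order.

After move 1 (F): F=GGGG U=WWOO R=WRWR D=RRYY L=OYOY
After move 2 (R'): R=RRWW U=WBOB F=GWGO D=RGYG B=YBRB
After move 3 (F'): F=WOGG U=WBRW R=GRRW D=YYYG L=OBOO
After move 4 (F'): F=OGWG U=WBGR R=YRYW D=BOYG L=OWOR
After move 5 (R'): R=RWYY U=WRGY F=OBWR D=BGYG B=GBOB
After move 6 (U'): U=RYWG F=OWWR R=OBYY B=RWOB L=GBOR
After move 7 (R): R=YOYB U=RWWR F=OGWG D=BOYR B=GWYB
Query 1: D[2] = Y
Query 2: B[0] = G
Query 3: U[2] = W

Answer: Y G W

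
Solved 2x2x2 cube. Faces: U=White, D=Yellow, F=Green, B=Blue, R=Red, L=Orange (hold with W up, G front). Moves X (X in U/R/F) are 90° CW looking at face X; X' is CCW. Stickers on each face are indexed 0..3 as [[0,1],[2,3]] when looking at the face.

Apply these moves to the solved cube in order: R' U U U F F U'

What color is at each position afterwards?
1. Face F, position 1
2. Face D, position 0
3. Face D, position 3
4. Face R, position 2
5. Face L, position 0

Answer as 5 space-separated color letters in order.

After move 1 (R'): R=RRRR U=WBWB F=GWGW D=YGYG B=YBYB
After move 2 (U): U=WWBB F=RRGW R=YBRR B=OOYB L=GWOO
After move 3 (U): U=BWBW F=YBGW R=OORR B=GWYB L=RROO
After move 4 (U): U=BBWW F=OOGW R=GWRR B=RRYB L=YBOO
After move 5 (F): F=GOWO U=BBOB R=WWWR D=RGYG L=YYOG
After move 6 (F): F=WGOO U=BBGY R=OWBR D=WWYG L=YROG
After move 7 (U'): U=BYBG F=YROO R=WGBR B=OWYB L=RROG
Query 1: F[1] = R
Query 2: D[0] = W
Query 3: D[3] = G
Query 4: R[2] = B
Query 5: L[0] = R

Answer: R W G B R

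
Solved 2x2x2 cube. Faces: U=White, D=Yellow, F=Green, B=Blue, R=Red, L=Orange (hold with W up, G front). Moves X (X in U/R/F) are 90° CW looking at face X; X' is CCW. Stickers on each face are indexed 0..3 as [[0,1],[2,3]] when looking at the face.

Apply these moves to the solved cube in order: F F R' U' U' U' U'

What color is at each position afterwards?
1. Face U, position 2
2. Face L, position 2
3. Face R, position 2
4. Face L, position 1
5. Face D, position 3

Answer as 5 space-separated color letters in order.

After move 1 (F): F=GGGG U=WWOO R=WRWR D=RRYY L=OYOY
After move 2 (F): F=GGGG U=WWYY R=OROR D=WWYY L=OROR
After move 3 (R'): R=RROO U=WBYB F=GWGY D=WGYG B=YBWB
After move 4 (U'): U=BBWY F=ORGY R=GWOO B=RRWB L=YBOR
After move 5 (U'): U=BYBW F=YBGY R=OROO B=GWWB L=RROR
After move 6 (U'): U=YWBB F=RRGY R=YBOO B=ORWB L=GWOR
After move 7 (U'): U=WBYB F=GWGY R=RROO B=YBWB L=OROR
Query 1: U[2] = Y
Query 2: L[2] = O
Query 3: R[2] = O
Query 4: L[1] = R
Query 5: D[3] = G

Answer: Y O O R G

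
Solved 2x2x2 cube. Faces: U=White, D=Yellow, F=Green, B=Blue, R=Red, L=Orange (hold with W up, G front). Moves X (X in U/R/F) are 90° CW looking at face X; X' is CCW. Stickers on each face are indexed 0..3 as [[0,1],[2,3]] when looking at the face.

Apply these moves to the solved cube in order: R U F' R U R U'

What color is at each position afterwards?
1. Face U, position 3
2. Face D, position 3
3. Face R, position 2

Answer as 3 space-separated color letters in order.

Answer: G G B

Derivation:
After move 1 (R): R=RRRR U=WGWG F=GYGY D=YBYB B=WBWB
After move 2 (U): U=WWGG F=RRGY R=WBRR B=OOWB L=GYOO
After move 3 (F'): F=RYRG U=WWWR R=BBYR D=YOYB L=GGOG
After move 4 (R): R=YBRB U=WYWG F=RORB D=YWYO B=ROWB
After move 5 (U): U=WWGY F=YBRB R=RORB B=GGWB L=ROOG
After move 6 (R): R=RRBO U=WBGB F=YWRO D=YWYG B=YGWB
After move 7 (U'): U=BBWG F=RORO R=YWBO B=RRWB L=YGOG
Query 1: U[3] = G
Query 2: D[3] = G
Query 3: R[2] = B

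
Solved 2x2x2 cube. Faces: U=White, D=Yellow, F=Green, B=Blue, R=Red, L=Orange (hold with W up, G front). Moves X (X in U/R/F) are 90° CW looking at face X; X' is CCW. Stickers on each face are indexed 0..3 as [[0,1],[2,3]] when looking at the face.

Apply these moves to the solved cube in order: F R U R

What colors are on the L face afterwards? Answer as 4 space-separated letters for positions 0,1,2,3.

Answer: G R O Y

Derivation:
After move 1 (F): F=GGGG U=WWOO R=WRWR D=RRYY L=OYOY
After move 2 (R): R=WWRR U=WGOG F=GRGY D=RBYB B=OBWB
After move 3 (U): U=OWGG F=WWGY R=OBRR B=OYWB L=GROY
After move 4 (R): R=RORB U=OWGY F=WBGB D=RWYO B=GYWB
Query: L face = GROY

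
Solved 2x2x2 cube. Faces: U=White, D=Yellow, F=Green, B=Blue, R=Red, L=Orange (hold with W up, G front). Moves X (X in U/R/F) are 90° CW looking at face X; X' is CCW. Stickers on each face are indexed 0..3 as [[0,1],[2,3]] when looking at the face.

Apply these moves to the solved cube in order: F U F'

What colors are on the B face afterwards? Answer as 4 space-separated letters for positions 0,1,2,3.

Answer: O Y B B

Derivation:
After move 1 (F): F=GGGG U=WWOO R=WRWR D=RRYY L=OYOY
After move 2 (U): U=OWOW F=WRGG R=BBWR B=OYBB L=GGOY
After move 3 (F'): F=RGWG U=OWBW R=RBRR D=GYYY L=GWOO
Query: B face = OYBB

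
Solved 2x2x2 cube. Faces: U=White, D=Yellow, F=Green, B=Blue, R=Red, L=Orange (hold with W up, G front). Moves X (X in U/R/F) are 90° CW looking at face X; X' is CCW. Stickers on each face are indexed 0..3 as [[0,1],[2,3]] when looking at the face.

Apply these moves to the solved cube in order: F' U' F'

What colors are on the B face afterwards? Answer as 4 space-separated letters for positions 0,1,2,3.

Answer: Y R B B

Derivation:
After move 1 (F'): F=GGGG U=WWRR R=YRYR D=OOYY L=OWOW
After move 2 (U'): U=WRWR F=OWGG R=GGYR B=YRBB L=BBOW
After move 3 (F'): F=WGOG U=WRGY R=OGOR D=BWYY L=BROW
Query: B face = YRBB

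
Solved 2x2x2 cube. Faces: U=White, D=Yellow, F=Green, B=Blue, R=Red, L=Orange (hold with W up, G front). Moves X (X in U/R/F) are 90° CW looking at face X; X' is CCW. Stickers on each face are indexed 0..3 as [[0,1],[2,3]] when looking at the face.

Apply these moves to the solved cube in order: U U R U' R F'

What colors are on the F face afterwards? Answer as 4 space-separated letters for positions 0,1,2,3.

After move 1 (U): U=WWWW F=RRGG R=BBRR B=OOBB L=GGOO
After move 2 (U): U=WWWW F=BBGG R=OORR B=GGBB L=RROO
After move 3 (R): R=RORO U=WBWG F=BYGY D=YBYG B=WGWB
After move 4 (U'): U=BGWW F=RRGY R=BYRO B=ROWB L=WGOO
After move 5 (R): R=RBOY U=BRWY F=RBGG D=YWYR B=WOGB
After move 6 (F'): F=BGRG U=BRRO R=WBYY D=GOYR L=WYOW
Query: F face = BGRG

Answer: B G R G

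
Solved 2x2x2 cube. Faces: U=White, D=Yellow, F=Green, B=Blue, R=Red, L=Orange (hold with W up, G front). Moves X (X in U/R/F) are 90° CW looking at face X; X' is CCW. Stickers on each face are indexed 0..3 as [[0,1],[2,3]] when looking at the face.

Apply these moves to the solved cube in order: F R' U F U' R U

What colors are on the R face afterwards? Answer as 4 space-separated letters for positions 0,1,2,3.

After move 1 (F): F=GGGG U=WWOO R=WRWR D=RRYY L=OYOY
After move 2 (R'): R=RRWW U=WBOB F=GWGO D=RGYG B=YBRB
After move 3 (U): U=OWBB F=RRGO R=YBWW B=OYRB L=GWOY
After move 4 (F): F=GROR U=OWYW R=BBBW D=WYYG L=GROG
After move 5 (U'): U=WWOY F=GROR R=GRBW B=BBRB L=OYOG
After move 6 (R): R=BGWR U=WROR F=GYOG D=WRYB B=YBWB
After move 7 (U): U=OWRR F=BGOG R=YBWR B=OYWB L=GYOG
Query: R face = YBWR

Answer: Y B W R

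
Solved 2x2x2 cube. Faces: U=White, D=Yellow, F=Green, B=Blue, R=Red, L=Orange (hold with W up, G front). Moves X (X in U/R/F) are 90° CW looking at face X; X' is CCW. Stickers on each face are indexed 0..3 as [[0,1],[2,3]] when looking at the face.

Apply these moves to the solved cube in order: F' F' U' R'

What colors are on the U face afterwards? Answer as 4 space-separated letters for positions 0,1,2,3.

Answer: W B W O

Derivation:
After move 1 (F'): F=GGGG U=WWRR R=YRYR D=OOYY L=OWOW
After move 2 (F'): F=GGGG U=WWYY R=OROR D=WWYY L=OROR
After move 3 (U'): U=WYWY F=ORGG R=GGOR B=ORBB L=BBOR
After move 4 (R'): R=GRGO U=WBWO F=OYGY D=WRYG B=YRWB
Query: U face = WBWO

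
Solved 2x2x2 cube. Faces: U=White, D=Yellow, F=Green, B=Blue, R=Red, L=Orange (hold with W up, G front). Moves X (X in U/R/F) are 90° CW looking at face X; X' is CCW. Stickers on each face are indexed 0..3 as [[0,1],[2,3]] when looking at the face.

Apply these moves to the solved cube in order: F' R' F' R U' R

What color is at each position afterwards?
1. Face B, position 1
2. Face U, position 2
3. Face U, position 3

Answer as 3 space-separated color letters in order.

After move 1 (F'): F=GGGG U=WWRR R=YRYR D=OOYY L=OWOW
After move 2 (R'): R=RRYY U=WBRB F=GWGR D=OGYG B=YBOB
After move 3 (F'): F=WRGG U=WBRY R=GROY D=WWYG L=OBOR
After move 4 (R): R=OGYR U=WRRG F=WWGG D=WOYY B=YBBB
After move 5 (U'): U=RGWR F=OBGG R=WWYR B=OGBB L=YBOR
After move 6 (R): R=YWRW U=RBWG F=OOGY D=WBYO B=RGGB
Query 1: B[1] = G
Query 2: U[2] = W
Query 3: U[3] = G

Answer: G W G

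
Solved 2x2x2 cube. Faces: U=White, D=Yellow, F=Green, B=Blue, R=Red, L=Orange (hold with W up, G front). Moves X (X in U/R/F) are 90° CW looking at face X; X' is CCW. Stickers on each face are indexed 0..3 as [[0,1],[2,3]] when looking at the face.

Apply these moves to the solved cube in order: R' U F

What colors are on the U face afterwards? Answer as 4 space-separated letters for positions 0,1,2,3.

After move 1 (R'): R=RRRR U=WBWB F=GWGW D=YGYG B=YBYB
After move 2 (U): U=WWBB F=RRGW R=YBRR B=OOYB L=GWOO
After move 3 (F): F=GRWR U=WWOW R=BBBR D=RYYG L=GYOG
Query: U face = WWOW

Answer: W W O W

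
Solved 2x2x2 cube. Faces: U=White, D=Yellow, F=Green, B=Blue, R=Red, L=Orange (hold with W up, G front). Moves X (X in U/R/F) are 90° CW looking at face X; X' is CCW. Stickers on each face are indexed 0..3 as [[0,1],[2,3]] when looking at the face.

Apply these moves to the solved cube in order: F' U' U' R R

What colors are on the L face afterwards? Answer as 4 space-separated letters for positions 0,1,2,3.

After move 1 (F'): F=GGGG U=WWRR R=YRYR D=OOYY L=OWOW
After move 2 (U'): U=WRWR F=OWGG R=GGYR B=YRBB L=BBOW
After move 3 (U'): U=RRWW F=BBGG R=OWYR B=GGBB L=YROW
After move 4 (R): R=YORW U=RBWG F=BOGY D=OBYG B=WGRB
After move 5 (R): R=RYWO U=ROWY F=BBGG D=ORYW B=GGBB
Query: L face = YROW

Answer: Y R O W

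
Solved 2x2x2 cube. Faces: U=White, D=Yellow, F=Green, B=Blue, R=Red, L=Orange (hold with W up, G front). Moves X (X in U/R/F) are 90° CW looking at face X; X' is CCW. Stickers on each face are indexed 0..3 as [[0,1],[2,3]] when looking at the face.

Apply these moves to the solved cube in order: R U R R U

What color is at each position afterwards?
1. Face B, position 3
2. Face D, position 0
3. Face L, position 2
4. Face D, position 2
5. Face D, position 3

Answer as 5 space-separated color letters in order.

After move 1 (R): R=RRRR U=WGWG F=GYGY D=YBYB B=WBWB
After move 2 (U): U=WWGG F=RRGY R=WBRR B=OOWB L=GYOO
After move 3 (R): R=RWRB U=WRGY F=RBGB D=YWYO B=GOWB
After move 4 (R): R=RRBW U=WBGB F=RWGO D=YWYG B=YORB
After move 5 (U): U=GWBB F=RRGO R=YOBW B=GYRB L=RWOO
Query 1: B[3] = B
Query 2: D[0] = Y
Query 3: L[2] = O
Query 4: D[2] = Y
Query 5: D[3] = G

Answer: B Y O Y G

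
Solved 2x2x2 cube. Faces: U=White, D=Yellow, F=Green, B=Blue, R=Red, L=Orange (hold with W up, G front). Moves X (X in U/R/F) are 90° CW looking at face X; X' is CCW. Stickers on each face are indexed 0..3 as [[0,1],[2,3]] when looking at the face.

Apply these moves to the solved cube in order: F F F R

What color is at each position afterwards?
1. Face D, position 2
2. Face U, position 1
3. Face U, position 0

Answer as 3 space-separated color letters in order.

After move 1 (F): F=GGGG U=WWOO R=WRWR D=RRYY L=OYOY
After move 2 (F): F=GGGG U=WWYY R=OROR D=WWYY L=OROR
After move 3 (F): F=GGGG U=WWRR R=YRYR D=OOYY L=OWOW
After move 4 (R): R=YYRR U=WGRG F=GOGY D=OBYB B=RBWB
Query 1: D[2] = Y
Query 2: U[1] = G
Query 3: U[0] = W

Answer: Y G W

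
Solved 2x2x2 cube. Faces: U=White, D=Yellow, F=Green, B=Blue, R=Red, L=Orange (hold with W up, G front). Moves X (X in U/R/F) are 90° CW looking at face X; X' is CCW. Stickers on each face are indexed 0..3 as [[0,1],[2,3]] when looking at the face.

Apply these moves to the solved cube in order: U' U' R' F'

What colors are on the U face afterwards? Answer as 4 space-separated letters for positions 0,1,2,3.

After move 1 (U'): U=WWWW F=OOGG R=GGRR B=RRBB L=BBOO
After move 2 (U'): U=WWWW F=BBGG R=OORR B=GGBB L=RROO
After move 3 (R'): R=OROR U=WBWG F=BWGW D=YBYG B=YGYB
After move 4 (F'): F=WWBG U=WBOO R=BRYR D=ROYG L=RGOW
Query: U face = WBOO

Answer: W B O O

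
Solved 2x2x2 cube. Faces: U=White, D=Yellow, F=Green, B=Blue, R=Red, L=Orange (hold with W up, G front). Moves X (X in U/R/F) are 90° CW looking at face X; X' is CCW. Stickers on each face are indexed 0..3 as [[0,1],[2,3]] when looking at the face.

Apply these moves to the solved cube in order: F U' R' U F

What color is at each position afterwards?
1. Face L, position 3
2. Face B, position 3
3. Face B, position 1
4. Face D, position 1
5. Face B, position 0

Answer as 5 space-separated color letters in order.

After move 1 (F): F=GGGG U=WWOO R=WRWR D=RRYY L=OYOY
After move 2 (U'): U=WOWO F=OYGG R=GGWR B=WRBB L=BBOY
After move 3 (R'): R=GRGW U=WBWW F=OOGO D=RYYG B=YRRB
After move 4 (U): U=WWWB F=GRGO R=YRGW B=BBRB L=OOOY
After move 5 (F): F=GGOR U=WWYO R=WRBW D=GYYG L=OROY
Query 1: L[3] = Y
Query 2: B[3] = B
Query 3: B[1] = B
Query 4: D[1] = Y
Query 5: B[0] = B

Answer: Y B B Y B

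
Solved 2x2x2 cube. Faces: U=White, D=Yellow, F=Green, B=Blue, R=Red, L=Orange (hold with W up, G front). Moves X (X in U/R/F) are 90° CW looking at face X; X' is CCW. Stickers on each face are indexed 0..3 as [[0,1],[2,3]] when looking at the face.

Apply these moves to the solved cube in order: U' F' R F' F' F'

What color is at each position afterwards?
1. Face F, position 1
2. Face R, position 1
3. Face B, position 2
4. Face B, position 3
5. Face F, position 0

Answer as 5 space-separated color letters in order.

Answer: O Y W B O

Derivation:
After move 1 (U'): U=WWWW F=OOGG R=GGRR B=RRBB L=BBOO
After move 2 (F'): F=OGOG U=WWGR R=YGYR D=BOYY L=BWOW
After move 3 (R): R=YYRG U=WGGG F=OOOY D=BBYR B=RRWB
After move 4 (F'): F=OYOO U=WGYR R=BYBG D=WWYR L=BGOG
After move 5 (F'): F=YOOO U=WGBB R=WYWG D=GGYR L=BROY
After move 6 (F'): F=OOYO U=WGWW R=GYGG D=RYYR L=BBOB
Query 1: F[1] = O
Query 2: R[1] = Y
Query 3: B[2] = W
Query 4: B[3] = B
Query 5: F[0] = O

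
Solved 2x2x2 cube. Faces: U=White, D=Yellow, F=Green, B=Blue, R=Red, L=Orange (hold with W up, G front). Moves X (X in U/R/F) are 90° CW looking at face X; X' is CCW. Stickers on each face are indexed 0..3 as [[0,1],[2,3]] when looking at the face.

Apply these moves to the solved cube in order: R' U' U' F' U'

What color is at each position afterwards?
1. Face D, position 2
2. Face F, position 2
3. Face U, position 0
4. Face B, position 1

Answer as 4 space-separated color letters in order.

Answer: Y Y W O

Derivation:
After move 1 (R'): R=RRRR U=WBWB F=GWGW D=YGYG B=YBYB
After move 2 (U'): U=BBWW F=OOGW R=GWRR B=RRYB L=YBOO
After move 3 (U'): U=BWBW F=YBGW R=OORR B=GWYB L=RROO
After move 4 (F'): F=BWYG U=BWOR R=GOYR D=ROYG L=RWOB
After move 5 (U'): U=WRBO F=RWYG R=BWYR B=GOYB L=GWOB
Query 1: D[2] = Y
Query 2: F[2] = Y
Query 3: U[0] = W
Query 4: B[1] = O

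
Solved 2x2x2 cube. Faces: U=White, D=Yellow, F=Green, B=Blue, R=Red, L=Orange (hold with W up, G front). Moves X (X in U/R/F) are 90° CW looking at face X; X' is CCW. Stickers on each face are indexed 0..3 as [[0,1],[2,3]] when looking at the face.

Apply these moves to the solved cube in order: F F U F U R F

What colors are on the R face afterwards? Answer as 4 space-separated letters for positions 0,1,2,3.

After move 1 (F): F=GGGG U=WWOO R=WRWR D=RRYY L=OYOY
After move 2 (F): F=GGGG U=WWYY R=OROR D=WWYY L=OROR
After move 3 (U): U=YWYW F=ORGG R=BBOR B=ORBB L=GGOR
After move 4 (F): F=GOGR U=YWRG R=YBWR D=OBYY L=GWOW
After move 5 (U): U=RYGW F=YBGR R=ORWR B=GWBB L=GOOW
After move 6 (R): R=WORR U=RBGR F=YBGY D=OBYG B=WWYB
After move 7 (F): F=GYYB U=RBWO R=GORR D=RWYG L=GOOB
Query: R face = GORR

Answer: G O R R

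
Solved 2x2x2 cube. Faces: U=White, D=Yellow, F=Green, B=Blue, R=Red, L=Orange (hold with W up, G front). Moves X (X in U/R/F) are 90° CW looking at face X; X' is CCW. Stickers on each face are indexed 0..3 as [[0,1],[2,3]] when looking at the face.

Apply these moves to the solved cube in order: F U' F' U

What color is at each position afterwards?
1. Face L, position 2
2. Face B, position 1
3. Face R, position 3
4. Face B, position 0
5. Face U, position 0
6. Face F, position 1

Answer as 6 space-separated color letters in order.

After move 1 (F): F=GGGG U=WWOO R=WRWR D=RRYY L=OYOY
After move 2 (U'): U=WOWO F=OYGG R=GGWR B=WRBB L=BBOY
After move 3 (F'): F=YGOG U=WOGW R=RGRR D=BYYY L=BOOW
After move 4 (U): U=GWWO F=RGOG R=WRRR B=BOBB L=YGOW
Query 1: L[2] = O
Query 2: B[1] = O
Query 3: R[3] = R
Query 4: B[0] = B
Query 5: U[0] = G
Query 6: F[1] = G

Answer: O O R B G G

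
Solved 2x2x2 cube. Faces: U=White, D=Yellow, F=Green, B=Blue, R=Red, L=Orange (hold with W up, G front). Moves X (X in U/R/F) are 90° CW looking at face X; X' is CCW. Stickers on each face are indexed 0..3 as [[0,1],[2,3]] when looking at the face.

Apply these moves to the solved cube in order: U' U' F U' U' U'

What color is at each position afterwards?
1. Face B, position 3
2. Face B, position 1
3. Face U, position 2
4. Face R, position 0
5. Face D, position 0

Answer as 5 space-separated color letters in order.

After move 1 (U'): U=WWWW F=OOGG R=GGRR B=RRBB L=BBOO
After move 2 (U'): U=WWWW F=BBGG R=OORR B=GGBB L=RROO
After move 3 (F): F=GBGB U=WWOR R=WOWR D=ROYY L=RYOY
After move 4 (U'): U=WRWO F=RYGB R=GBWR B=WOBB L=GGOY
After move 5 (U'): U=ROWW F=GGGB R=RYWR B=GBBB L=WOOY
After move 6 (U'): U=OWRW F=WOGB R=GGWR B=RYBB L=GBOY
Query 1: B[3] = B
Query 2: B[1] = Y
Query 3: U[2] = R
Query 4: R[0] = G
Query 5: D[0] = R

Answer: B Y R G R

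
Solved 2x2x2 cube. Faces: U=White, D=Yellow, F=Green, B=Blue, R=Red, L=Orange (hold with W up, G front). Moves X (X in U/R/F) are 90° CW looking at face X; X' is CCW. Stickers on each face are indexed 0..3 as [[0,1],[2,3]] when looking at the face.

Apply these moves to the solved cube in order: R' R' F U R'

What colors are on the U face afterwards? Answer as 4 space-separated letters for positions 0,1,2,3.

Answer: O G O O

Derivation:
After move 1 (R'): R=RRRR U=WBWB F=GWGW D=YGYG B=YBYB
After move 2 (R'): R=RRRR U=WYWY F=GBGB D=YWYW B=GBGB
After move 3 (F): F=GGBB U=WYOO R=WRYR D=RRYW L=OYOW
After move 4 (U): U=OWOY F=WRBB R=GBYR B=OYGB L=GGOW
After move 5 (R'): R=BRGY U=OGOO F=WWBY D=RRYB B=WYRB
Query: U face = OGOO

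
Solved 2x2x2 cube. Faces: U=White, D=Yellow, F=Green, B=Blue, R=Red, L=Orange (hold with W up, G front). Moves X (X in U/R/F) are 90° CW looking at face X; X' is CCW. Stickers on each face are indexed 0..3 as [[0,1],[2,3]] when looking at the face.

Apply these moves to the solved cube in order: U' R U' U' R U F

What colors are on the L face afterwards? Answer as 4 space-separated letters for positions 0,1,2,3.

After move 1 (U'): U=WWWW F=OOGG R=GGRR B=RRBB L=BBOO
After move 2 (R): R=RGRG U=WOWG F=OYGY D=YBYR B=WRWB
After move 3 (U'): U=OGWW F=BBGY R=OYRG B=RGWB L=WROO
After move 4 (U'): U=GWOW F=WRGY R=BBRG B=OYWB L=RGOO
After move 5 (R): R=RBGB U=GROY F=WBGR D=YWYO B=WYWB
After move 6 (U): U=OGYR F=RBGR R=WYGB B=RGWB L=WBOO
After move 7 (F): F=GRRB U=OGOB R=YYRB D=GWYO L=WYOW
Query: L face = WYOW

Answer: W Y O W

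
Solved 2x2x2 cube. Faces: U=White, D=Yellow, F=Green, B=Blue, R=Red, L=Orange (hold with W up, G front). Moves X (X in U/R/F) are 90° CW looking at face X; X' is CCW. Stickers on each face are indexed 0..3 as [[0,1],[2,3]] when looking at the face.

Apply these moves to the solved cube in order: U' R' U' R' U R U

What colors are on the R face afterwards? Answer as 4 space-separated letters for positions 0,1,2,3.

Answer: Y R G R

Derivation:
After move 1 (U'): U=WWWW F=OOGG R=GGRR B=RRBB L=BBOO
After move 2 (R'): R=GRGR U=WBWR F=OWGW D=YOYG B=YRYB
After move 3 (U'): U=BRWW F=BBGW R=OWGR B=GRYB L=YROO
After move 4 (R'): R=WROG U=BYWG F=BRGW D=YBYW B=GROB
After move 5 (U): U=WBGY F=WRGW R=GROG B=YROB L=BROO
After move 6 (R): R=OGGR U=WRGW F=WBGW D=YOYY B=YRBB
After move 7 (U): U=GWWR F=OGGW R=YRGR B=BRBB L=WBOO
Query: R face = YRGR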